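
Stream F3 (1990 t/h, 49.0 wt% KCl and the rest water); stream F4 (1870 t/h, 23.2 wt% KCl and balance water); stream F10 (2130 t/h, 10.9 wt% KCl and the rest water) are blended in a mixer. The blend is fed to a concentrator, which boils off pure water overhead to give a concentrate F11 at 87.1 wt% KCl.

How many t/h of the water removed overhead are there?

4106 t/h

KCl entering = 1990×0.490 + 1870×0.232 + 2130×0.109 = 1641.1 t/h.
All KCl reports to F11, so F11 = 1641.1/0.871 = 1884.2 t/h.
Total feed = 5990 t/h; overhead = 5990 − 1884.2 = 4105.8 t/h.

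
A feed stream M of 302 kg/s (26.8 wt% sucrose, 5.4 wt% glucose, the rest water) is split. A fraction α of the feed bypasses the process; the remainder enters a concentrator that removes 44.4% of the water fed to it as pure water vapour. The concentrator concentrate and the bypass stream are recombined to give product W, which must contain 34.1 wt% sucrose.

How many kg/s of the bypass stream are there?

87.24 kg/s

All 302×0.268 = 80.936 kg/s of sucrose reaches W, so W = 80.936/0.341 = 237.35 kg/s and vapour = 64.651 kg/s.
The evaporator receives (1−α)·302 of feed at 0.678 water and removes 0.444 of that water:
0.444×0.678×(1−α)×302 = 64.651
(1−α) = 64.651/90.912 = 0.7111;  α = 0.2889.
Bypass flow = 0.2889×302 = 87.235 kg/s.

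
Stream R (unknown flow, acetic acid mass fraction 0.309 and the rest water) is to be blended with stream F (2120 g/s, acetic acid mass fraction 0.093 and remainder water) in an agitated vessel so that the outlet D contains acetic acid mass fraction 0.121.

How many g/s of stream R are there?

Let R be the unknown flow. Total out = 2120 + R.
acetic acid balance: 197.16 + 0.309·R = 0.121·(2120 + R)
(0.309 − 0.121)·R = 0.121×2120 − 197.16 = 59.36
R = 59.36 / 0.188 = 315.74 g/s

315.7 g/s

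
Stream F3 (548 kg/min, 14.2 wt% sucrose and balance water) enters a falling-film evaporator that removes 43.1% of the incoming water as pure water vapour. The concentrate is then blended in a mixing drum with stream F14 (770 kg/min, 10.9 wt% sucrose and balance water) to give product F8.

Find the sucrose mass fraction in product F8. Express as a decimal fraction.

0.145

Vapour removed = 0.431×0.858×548 = 202.65 kg/min; concentrate = 345.35 kg/min.
sucrose reaching the mixer = 77.816 (from concentrate) + 770×0.109 = 161.75 kg/min.
Product flow = 345.35 + 770 = 1115.4 kg/min; sucrose fraction = 0.145.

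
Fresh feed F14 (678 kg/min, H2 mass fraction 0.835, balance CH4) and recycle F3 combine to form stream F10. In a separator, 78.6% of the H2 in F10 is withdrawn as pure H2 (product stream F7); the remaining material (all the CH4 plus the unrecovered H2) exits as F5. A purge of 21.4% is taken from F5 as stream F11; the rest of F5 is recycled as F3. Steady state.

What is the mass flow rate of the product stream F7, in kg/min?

535 kg/min

H2 in F10: m_A = 678×0.835 + (1−0.214)·(1−0.786)·m_A, so m_A = 566.13/0.8318 = 680.61 kg/min.
Product F7 = 0.786×680.61 = 534.96 kg/min.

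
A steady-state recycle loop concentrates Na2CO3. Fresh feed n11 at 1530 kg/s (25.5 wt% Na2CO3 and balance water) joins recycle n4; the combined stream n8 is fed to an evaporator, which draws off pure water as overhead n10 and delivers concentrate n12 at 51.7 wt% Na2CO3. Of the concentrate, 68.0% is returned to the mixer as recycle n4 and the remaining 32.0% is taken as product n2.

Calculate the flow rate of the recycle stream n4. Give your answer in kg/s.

1604 kg/s

Overall Na2CO3 balance (none leaves overhead): Na2CO3 in fresh feed = Na2CO3 in product, i.e. 1530×0.255 = (1−0.680)·n12·0.517.
n12 = 390.15/(0.517×0.320) = 2358.3 kg/s.
Recycle n4 = 0.680×2358.3 = 1603.6 kg/s.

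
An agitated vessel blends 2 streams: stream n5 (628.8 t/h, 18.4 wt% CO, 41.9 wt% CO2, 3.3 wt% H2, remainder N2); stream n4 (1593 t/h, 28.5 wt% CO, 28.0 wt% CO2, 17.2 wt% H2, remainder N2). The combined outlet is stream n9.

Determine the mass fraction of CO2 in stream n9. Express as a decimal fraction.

Total flow out = 628.8 + 1593 = 2221.8 t/h.
CO2 in = 628.8×0.419 + 1593×0.280 = 709.51 t/h.
CO2 mass fraction in n9 = 709.51/2221.8 = 0.3193.

0.3193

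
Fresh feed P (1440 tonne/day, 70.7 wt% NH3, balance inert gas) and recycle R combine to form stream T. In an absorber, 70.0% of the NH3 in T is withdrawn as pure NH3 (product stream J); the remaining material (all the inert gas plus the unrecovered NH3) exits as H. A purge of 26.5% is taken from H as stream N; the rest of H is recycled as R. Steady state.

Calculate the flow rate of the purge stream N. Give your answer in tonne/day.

inert gas enters only via P and leaves only via the purge: 1440×0.293 = 0.265×(inert gas in H), and the absorber passes all inert gas, so inert gas in T = inert gas in H = 1592.2 tonne/day.
NH3 in T: m_A = 1440×0.707 + (1−0.265)·(1−0.700)·m_A, so m_A = 1018.1/0.7795 = 1306.1 tonne/day.
H = (1−0.700)×1306.1 + 1592.2 = 1984 tonne/day.
Purge N = 0.265×1984 = 525.75 tonne/day.

525.8 tonne/day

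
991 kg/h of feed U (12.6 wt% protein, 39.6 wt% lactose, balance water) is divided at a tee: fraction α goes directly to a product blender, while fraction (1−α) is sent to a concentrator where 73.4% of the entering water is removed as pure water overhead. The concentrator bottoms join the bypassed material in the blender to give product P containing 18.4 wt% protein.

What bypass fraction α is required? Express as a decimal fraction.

All 991×0.126 = 124.87 kg/h of protein reaches P, so P = 124.87/0.184 = 678.62 kg/h and vapour = 312.38 kg/h.
The evaporator receives (1−α)·991 of feed at 0.478 water and removes 0.734 of that water:
0.734×0.478×(1−α)×991 = 312.38
(1−α) = 312.38/347.69 = 0.8984;  α = 0.1016.

0.102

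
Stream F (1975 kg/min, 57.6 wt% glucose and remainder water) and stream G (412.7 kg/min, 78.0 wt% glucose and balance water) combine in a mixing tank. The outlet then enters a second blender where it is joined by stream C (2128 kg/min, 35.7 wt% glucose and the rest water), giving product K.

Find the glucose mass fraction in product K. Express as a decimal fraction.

0.491

Overall, product flow = 4515.7 kg/min.
glucose in = 1975×0.576 + 412.7×0.780 + 2128×0.357 = 2219.2 kg/min.
glucose fraction in K = 0.491.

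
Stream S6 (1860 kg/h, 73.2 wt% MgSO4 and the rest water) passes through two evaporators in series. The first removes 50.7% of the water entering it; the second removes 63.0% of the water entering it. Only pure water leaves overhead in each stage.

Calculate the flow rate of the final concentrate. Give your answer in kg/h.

1452 kg/h

water in feed = 1860×0.268 = 498.48 kg/h.
After stage 1: water left = (1−0.507)×498.48 = 245.75; stream total = 1607.3 kg/h.
After stage 2: water left = (1−0.630)×245.75 = 90.928; final concentrate = 1452.4 kg/h.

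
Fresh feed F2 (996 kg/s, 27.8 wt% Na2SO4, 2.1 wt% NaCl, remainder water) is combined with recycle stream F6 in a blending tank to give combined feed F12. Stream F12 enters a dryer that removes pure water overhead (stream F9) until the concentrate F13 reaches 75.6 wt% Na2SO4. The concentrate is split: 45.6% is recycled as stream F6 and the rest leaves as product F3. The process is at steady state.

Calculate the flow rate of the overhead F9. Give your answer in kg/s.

629.7 kg/s

Overall Na2SO4 balance (none leaves overhead): Na2SO4 in fresh feed = Na2SO4 in product, i.e. 996×0.278 = (1−0.456)·F13·0.756.
F13 = 276.89/(0.756×0.544) = 673.26 kg/s.
Recycle F6 = 0.456×673.26 = 307.01 kg/s.
Combined feed F12 = 996 + 307.01 = 1303 kg/s.
Overhead F9 = F12 − F13 = 1303 − 673.26 = 629.75 kg/s.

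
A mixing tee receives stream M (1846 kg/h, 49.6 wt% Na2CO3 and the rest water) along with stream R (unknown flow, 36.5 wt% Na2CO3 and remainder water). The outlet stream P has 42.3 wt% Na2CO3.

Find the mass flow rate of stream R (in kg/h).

Let R be the unknown flow. Total out = 1846 + R.
Na2CO3 balance: 915.62 + 0.365·R = 0.423·(1846 + R)
(0.365 − 0.423)·R = 0.423×1846 − 915.62 = -134.76
R = -134.76 / -0.058 = 2323.4 kg/h

2323 kg/h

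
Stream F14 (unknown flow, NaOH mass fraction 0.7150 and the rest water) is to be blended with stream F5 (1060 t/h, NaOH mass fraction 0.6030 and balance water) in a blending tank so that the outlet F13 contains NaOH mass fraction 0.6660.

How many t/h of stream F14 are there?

Let F14 be the unknown flow. Total out = 1060 + F14.
NaOH balance: 639.18 + 0.715·F14 = 0.666·(1060 + F14)
(0.715 − 0.666)·F14 = 0.666×1060 − 639.18 = 66.78
F14 = 66.78 / 0.049 = 1362.9 t/h

1363 t/h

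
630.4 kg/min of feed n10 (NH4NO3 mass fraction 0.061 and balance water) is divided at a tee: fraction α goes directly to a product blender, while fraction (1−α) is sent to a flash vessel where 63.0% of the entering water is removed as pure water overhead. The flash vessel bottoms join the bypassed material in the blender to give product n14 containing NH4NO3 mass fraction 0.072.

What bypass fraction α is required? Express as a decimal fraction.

All 630.4×0.061 = 38.454 kg/min of NH4NO3 reaches n14, so n14 = 38.454/0.072 = 534.09 kg/min and vapour = 96.311 kg/min.
The evaporator receives (1−α)·630.4 of feed at 0.939 water and removes 0.630 of that water:
0.630×0.939×(1−α)×630.4 = 96.311
(1−α) = 96.311/372.93 = 0.2583;  α = 0.7417.

0.742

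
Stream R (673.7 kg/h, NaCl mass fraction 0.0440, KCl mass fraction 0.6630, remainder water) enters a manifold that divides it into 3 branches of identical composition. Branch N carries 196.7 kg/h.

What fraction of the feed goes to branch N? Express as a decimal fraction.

0.292

Fraction to N = 196.7/673.7 = 0.2920.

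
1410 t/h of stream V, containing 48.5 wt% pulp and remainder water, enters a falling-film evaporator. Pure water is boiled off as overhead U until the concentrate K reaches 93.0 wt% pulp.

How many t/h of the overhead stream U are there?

pulp is conserved: 1410×0.485 = 683.85 t/h all reports to the concentrate.
Concentrate = 683.85/(target fraction) = 735.32 t/h.
Overhead = 1410 − 735.32 = 674.68 t/h.

674.7 t/h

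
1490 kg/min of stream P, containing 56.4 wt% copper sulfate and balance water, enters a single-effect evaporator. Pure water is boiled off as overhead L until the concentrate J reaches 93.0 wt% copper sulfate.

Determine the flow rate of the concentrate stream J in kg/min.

copper sulfate is conserved: 1490×0.564 = 840.36 kg/min all reports to the concentrate.
Concentrate = 840.36/(target fraction) = 903.61 kg/min.

903.6 kg/min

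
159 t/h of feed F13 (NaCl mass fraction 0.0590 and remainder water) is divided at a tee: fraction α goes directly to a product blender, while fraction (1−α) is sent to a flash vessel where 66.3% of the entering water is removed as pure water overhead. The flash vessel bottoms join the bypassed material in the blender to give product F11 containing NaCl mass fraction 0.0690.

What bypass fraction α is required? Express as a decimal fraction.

0.768

All 159×0.059 = 9.381 t/h of NaCl reaches F11, so F11 = 9.381/0.069 = 135.96 t/h and vapour = 23.043 t/h.
The evaporator receives (1−α)·159 of feed at 0.941 water and removes 0.663 of that water:
0.663×0.941×(1−α)×159 = 23.043
(1−α) = 23.043/99.197 = 0.2323;  α = 0.7677.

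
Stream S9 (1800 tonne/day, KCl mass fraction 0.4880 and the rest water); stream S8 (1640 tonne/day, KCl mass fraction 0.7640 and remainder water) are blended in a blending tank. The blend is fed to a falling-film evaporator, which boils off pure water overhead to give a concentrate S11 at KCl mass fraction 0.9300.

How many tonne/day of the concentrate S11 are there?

KCl entering = 1800×0.488 + 1640×0.764 = 2131.4 tonne/day.
All KCl reports to S11, so S11 = 2131.4/0.930 = 2291.8 tonne/day.

2292 tonne/day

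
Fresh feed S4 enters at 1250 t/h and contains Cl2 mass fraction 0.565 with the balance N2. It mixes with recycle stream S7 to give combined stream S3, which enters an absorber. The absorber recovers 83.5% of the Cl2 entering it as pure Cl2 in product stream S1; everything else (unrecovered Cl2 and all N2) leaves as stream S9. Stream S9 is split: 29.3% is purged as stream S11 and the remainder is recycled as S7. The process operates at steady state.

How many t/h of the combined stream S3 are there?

N2 enters only via S4 and leaves only via the purge: 1250×0.435 = 0.293×(N2 in S9), and the absorber passes all N2, so N2 in S3 = N2 in S9 = 1855.8 t/h.
Cl2 in S3: m_A = 1250×0.565 + (1−0.293)·(1−0.835)·m_A, so m_A = 706.25/0.8833 = 799.52 t/h.
S3 = 799.52 + 1855.8 = 2655.3 t/h.

2655 t/h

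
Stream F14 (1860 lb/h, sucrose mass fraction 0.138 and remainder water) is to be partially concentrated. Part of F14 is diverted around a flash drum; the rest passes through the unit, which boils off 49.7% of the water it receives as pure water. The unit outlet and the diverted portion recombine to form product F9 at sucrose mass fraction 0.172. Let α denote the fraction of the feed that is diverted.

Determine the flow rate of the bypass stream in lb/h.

All 1860×0.138 = 256.68 lb/h of sucrose reaches F9, so F9 = 256.68/0.172 = 1492.3 lb/h and vapour = 367.67 lb/h.
The evaporator receives (1−α)·1860 of feed at 0.862 water and removes 0.497 of that water:
0.497×0.862×(1−α)×1860 = 367.67
(1−α) = 367.67/796.85 = 0.4614;  α = 0.5386.
Bypass flow = 0.5386×1860 = 1001.8 lb/h.

1002 lb/h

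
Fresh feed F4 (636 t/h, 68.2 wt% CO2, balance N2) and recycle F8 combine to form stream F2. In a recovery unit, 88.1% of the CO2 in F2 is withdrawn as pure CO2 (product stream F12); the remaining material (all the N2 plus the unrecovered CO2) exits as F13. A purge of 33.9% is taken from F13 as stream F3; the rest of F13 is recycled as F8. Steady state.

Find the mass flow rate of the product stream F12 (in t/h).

414.8 t/h

CO2 in F2: m_A = 636×0.682 + (1−0.339)·(1−0.881)·m_A, so m_A = 433.75/0.9213 = 470.78 t/h.
Product F12 = 0.881×470.78 = 414.76 t/h.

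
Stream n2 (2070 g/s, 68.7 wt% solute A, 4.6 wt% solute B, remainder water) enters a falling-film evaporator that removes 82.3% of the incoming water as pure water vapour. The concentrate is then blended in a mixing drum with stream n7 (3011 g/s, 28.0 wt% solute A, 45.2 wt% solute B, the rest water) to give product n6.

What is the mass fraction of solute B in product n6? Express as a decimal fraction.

Vapour removed = 0.823×0.267×2070 = 454.86 g/s; concentrate = 1615.1 g/s.
solute B reaching the mixer = 95.22 (from concentrate) + 3011×0.452 = 1456.2 g/s.
Product flow = 1615.1 + 3011 = 4626.1 g/s; solute B fraction = 0.3148.

0.3148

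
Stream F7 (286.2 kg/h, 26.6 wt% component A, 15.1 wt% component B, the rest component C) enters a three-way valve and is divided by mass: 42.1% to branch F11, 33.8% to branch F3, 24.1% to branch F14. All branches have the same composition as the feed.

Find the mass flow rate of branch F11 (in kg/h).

120.5 kg/h

Branch F11 flow = 0.421×286.2 = 120.49 kg/h.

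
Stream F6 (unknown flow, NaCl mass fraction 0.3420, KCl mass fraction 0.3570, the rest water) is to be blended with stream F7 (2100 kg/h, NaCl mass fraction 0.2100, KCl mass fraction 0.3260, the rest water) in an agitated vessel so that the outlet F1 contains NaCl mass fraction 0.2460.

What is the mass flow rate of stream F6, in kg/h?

Let F6 be the unknown flow. Total out = 2100 + F6.
NaCl balance: 441 + 0.342·F6 = 0.246·(2100 + F6)
(0.342 − 0.246)·F6 = 0.246×2100 − 441 = 75.6
F6 = 75.6 / 0.096 = 787.5 kg/h

787.5 kg/h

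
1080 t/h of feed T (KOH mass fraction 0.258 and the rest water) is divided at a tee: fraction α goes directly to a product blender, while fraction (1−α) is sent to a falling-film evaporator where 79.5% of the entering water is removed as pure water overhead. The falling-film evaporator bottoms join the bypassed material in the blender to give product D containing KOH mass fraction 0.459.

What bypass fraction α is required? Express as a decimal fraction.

All 1080×0.258 = 278.64 t/h of KOH reaches D, so D = 278.64/0.459 = 607.06 t/h and vapour = 472.94 t/h.
The evaporator receives (1−α)·1080 of feed at 0.742 water and removes 0.795 of that water:
0.795×0.742×(1−α)×1080 = 472.94
(1−α) = 472.94/637.08 = 0.7424;  α = 0.2576.

0.258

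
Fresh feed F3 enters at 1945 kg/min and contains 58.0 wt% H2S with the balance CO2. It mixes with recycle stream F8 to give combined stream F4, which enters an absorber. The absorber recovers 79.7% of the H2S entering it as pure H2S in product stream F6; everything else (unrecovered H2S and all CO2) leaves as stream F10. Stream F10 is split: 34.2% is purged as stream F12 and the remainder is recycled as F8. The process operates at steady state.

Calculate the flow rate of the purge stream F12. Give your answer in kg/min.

CO2 enters only via F3 and leaves only via the purge: 1945×0.420 = 0.342×(CO2 in F10), and the absorber passes all CO2, so CO2 in F4 = CO2 in F10 = 2388.6 kg/min.
H2S in F4: m_A = 1945×0.580 + (1−0.342)·(1−0.797)·m_A, so m_A = 1128.1/0.8664 = 1302 kg/min.
F10 = (1−0.797)×1302 + 2388.6 = 2652.9 kg/min.
Purge F12 = 0.342×2652.9 = 907.29 kg/min.

907.3 kg/min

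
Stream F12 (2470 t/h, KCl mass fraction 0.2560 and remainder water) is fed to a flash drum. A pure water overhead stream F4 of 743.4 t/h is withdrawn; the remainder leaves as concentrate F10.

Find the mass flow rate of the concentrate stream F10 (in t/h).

1727 t/h

Concentrate = 2470 − 743.4 = 1726.6 t/h.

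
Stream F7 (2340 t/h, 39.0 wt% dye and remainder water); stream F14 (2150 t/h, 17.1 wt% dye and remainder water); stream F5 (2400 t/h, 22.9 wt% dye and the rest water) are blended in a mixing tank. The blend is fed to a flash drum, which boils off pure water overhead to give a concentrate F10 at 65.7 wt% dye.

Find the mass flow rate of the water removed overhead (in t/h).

4105 t/h

dye entering = 2340×0.390 + 2150×0.171 + 2400×0.229 = 1829.9 t/h.
All dye reports to F10, so F10 = 1829.9/0.657 = 2785.2 t/h.
Total feed = 6890 t/h; overhead = 6890 − 2785.2 = 4104.8 t/h.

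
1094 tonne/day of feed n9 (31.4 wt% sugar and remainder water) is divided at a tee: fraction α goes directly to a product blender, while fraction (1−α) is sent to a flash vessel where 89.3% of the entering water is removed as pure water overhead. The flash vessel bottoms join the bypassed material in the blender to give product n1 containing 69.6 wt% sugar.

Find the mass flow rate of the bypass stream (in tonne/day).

113.8 tonne/day

All 1094×0.314 = 343.52 tonne/day of sugar reaches n1, so n1 = 343.52/0.696 = 493.56 tonne/day and vapour = 600.44 tonne/day.
The evaporator receives (1−α)·1094 of feed at 0.686 water and removes 0.893 of that water:
0.893×0.686×(1−α)×1094 = 600.44
(1−α) = 600.44/670.18 = 0.8959;  α = 0.1041.
Bypass flow = 0.1041×1094 = 113.84 tonne/day.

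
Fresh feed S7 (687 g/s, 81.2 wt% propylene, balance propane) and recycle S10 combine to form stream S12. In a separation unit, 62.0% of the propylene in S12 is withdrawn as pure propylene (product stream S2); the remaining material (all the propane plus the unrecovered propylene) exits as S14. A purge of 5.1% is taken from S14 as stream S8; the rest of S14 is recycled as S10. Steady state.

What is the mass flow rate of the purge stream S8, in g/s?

propane enters only via S7 and leaves only via the purge: 687×0.188 = 0.051×(propane in S14), and the separation unit passes all propane, so propane in S12 = propane in S14 = 2532.5 g/s.
propylene in S12: m_A = 687×0.812 + (1−0.051)·(1−0.620)·m_A, so m_A = 557.84/0.6394 = 872.48 g/s.
S14 = (1−0.620)×872.48 + 2532.5 = 2864 g/s.
Purge S8 = 0.051×2864 = 146.06 g/s.

146.1 g/s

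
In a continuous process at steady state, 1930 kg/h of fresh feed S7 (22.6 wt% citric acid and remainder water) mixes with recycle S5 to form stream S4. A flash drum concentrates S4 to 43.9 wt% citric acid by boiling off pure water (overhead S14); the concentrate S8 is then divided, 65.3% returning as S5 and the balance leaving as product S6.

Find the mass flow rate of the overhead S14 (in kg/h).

936.4 kg/h

Overall citric acid balance (none leaves overhead): citric acid in fresh feed = citric acid in product, i.e. 1930×0.226 = (1−0.653)·S8·0.439.
S8 = 436.18/(0.439×0.347) = 2863.3 kg/h.
Recycle S5 = 0.653×2863.3 = 1869.8 kg/h.
Combined feed S4 = 1930 + 1869.8 = 3799.8 kg/h.
Overhead S14 = S4 − S8 = 3799.8 − 2863.3 = 936.42 kg/h.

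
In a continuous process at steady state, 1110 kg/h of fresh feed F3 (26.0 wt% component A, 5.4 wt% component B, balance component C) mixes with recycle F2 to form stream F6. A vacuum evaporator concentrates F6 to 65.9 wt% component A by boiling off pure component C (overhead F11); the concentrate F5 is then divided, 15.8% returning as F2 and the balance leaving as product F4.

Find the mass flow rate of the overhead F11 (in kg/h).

672.1 kg/h

Overall component A balance (none leaves overhead): component A in fresh feed = component A in product, i.e. 1110×0.260 = (1−0.158)·F5·0.659.
F5 = 288.6/(0.659×0.842) = 520.11 kg/h.
Recycle F2 = 0.158×520.11 = 82.178 kg/h.
Combined feed F6 = 1110 + 82.178 = 1192.2 kg/h.
Overhead F11 = F6 − F5 = 1192.2 − 520.11 = 672.06 kg/h.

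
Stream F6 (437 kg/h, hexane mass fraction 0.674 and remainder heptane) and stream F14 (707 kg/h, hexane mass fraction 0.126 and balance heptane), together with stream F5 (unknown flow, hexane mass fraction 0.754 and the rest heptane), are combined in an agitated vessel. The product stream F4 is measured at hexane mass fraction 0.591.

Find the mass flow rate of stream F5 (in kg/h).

1794 kg/h

Let F5 be the unknown flow. Total out = 1144 + F5.
hexane balance: 383.62 + 0.754·F5 = 0.591·(1144 + F5)
(0.754 − 0.591)·F5 = 0.591×1144 − 383.62 = 292.48
F5 = 292.48 / 0.163 = 1794.4 kg/h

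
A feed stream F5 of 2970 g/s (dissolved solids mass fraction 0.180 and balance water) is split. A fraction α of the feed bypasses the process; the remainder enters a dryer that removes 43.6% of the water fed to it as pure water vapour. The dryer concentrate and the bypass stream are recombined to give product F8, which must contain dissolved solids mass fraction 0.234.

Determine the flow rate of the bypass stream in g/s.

All 2970×0.180 = 534.6 g/s of dissolved solids reaches F8, so F8 = 534.6/0.234 = 2284.6 g/s and vapour = 685.38 g/s.
The evaporator receives (1−α)·2970 of feed at 0.820 water and removes 0.436 of that water:
0.436×0.820×(1−α)×2970 = 685.38
(1−α) = 685.38/1061.8 = 0.6455;  α = 0.3545.
Bypass flow = 0.3545×2970 = 1052.9 g/s.

1053 g/s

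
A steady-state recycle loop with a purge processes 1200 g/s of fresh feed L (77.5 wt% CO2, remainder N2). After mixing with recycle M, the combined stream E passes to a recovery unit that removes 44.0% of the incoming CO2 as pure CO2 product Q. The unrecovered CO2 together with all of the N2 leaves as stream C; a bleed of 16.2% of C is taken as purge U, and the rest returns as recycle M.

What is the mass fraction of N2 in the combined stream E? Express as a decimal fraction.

N2 enters only via L and leaves only via the purge: 1200×0.225 = 0.162×(N2 in C), and the recovery unit passes all N2, so N2 in E = N2 in C = 1666.7 g/s.
CO2 in E: m_A = 1200×0.775 + (1−0.162)·(1−0.440)·m_A, so m_A = 930/0.5307 = 1752.3 g/s.
E = 1752.3 + 1666.7 = 3419 g/s.
N2 fraction in E = 1666.7/3419 = 0.4875.

0.4875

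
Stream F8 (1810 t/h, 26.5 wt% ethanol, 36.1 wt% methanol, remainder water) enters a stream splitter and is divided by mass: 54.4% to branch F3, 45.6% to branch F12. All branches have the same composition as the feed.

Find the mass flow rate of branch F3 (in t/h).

984.6 t/h

Branch F3 flow = 0.544×1810 = 984.64 t/h.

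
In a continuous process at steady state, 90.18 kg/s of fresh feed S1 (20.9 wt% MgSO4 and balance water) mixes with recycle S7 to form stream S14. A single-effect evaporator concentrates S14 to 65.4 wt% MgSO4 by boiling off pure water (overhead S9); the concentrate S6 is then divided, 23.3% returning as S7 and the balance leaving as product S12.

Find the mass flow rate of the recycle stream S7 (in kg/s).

Overall MgSO4 balance (none leaves overhead): MgSO4 in fresh feed = MgSO4 in product, i.e. 90.18×0.209 = (1−0.233)·S6·0.654.
S6 = 18.848/(0.654×0.767) = 37.574 kg/s.
Recycle S7 = 0.233×37.574 = 8.7547 kg/s.

8.755 kg/s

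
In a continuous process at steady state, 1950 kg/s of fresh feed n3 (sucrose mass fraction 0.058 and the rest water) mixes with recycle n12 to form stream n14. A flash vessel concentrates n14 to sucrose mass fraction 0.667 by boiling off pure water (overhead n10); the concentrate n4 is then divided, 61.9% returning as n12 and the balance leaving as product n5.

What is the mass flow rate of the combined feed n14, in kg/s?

2225 kg/s

Overall sucrose balance (none leaves overhead): sucrose in fresh feed = sucrose in product, i.e. 1950×0.058 = (1−0.619)·n4·0.667.
n4 = 113.1/(0.667×0.381) = 445.05 kg/s.
Recycle n12 = 0.619×445.05 = 275.49 kg/s.
Combined feed n14 = 1950 + 275.49 = 2225.5 kg/s.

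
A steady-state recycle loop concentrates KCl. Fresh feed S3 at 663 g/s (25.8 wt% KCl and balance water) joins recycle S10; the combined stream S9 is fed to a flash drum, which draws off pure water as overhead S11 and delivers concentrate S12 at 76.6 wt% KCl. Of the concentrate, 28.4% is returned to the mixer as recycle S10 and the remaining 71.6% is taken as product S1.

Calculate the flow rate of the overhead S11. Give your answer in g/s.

Overall KCl balance (none leaves overhead): KCl in fresh feed = KCl in product, i.e. 663×0.258 = (1−0.284)·S12·0.766.
S12 = 171.05/(0.766×0.716) = 311.88 g/s.
Recycle S10 = 0.284×311.88 = 88.575 g/s.
Combined feed S9 = 663 + 88.575 = 751.57 g/s.
Overhead S11 = S9 − S12 = 751.57 − 311.88 = 439.69 g/s.

439.7 g/s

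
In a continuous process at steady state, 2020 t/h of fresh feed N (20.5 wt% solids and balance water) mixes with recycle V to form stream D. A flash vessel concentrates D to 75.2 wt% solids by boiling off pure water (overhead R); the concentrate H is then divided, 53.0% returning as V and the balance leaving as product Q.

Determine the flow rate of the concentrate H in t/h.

Overall solids balance (none leaves overhead): solids in fresh feed = solids in product, i.e. 2020×0.205 = (1−0.530)·H·0.752.
H = 414.1/(0.752×0.470) = 1171.6 t/h.

1172 t/h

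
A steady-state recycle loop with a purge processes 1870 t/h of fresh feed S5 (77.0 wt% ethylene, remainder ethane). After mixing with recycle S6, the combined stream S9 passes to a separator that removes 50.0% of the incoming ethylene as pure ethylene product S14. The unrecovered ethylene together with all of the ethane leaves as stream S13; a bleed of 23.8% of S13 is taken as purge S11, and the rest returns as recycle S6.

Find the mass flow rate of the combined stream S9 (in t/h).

4133 t/h

ethane enters only via S5 and leaves only via the purge: 1870×0.230 = 0.238×(ethane in S13), and the separator passes all ethane, so ethane in S9 = ethane in S13 = 1807.1 t/h.
ethylene in S9: m_A = 1870×0.770 + (1−0.238)·(1−0.500)·m_A, so m_A = 1439.9/0.6190 = 2326.2 t/h.
S9 = 2326.2 + 1807.1 = 4133.3 t/h.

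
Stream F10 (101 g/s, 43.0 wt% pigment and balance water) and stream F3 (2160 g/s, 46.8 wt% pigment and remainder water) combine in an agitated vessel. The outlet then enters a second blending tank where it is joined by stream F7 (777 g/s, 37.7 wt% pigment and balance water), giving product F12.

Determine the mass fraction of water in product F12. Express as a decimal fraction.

0.557

Overall, product flow = 3038 g/s.
water in = 101×0.570 + 2160×0.532 + 777×0.623 = 1690.8 g/s.
water fraction in F12 = 0.557.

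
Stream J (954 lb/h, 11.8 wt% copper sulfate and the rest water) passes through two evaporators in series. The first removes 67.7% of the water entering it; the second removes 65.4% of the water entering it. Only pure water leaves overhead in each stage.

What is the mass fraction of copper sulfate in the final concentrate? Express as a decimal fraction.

water in feed = 954×0.882 = 841.43 lb/h.
After stage 1: water left = (1−0.677)×841.43 = 271.78; stream total = 384.35 lb/h.
After stage 2: water left = (1−0.654)×271.78 = 94.036; final concentrate = 206.61 lb/h.
copper sulfate fraction = 112.57/206.61 = 0.5449.

0.5449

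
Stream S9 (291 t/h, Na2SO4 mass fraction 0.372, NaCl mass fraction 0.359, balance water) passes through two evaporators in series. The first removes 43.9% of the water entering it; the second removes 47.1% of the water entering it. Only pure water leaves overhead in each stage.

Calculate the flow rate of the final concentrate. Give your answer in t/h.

236 t/h

water in feed = 291×0.269 = 78.279 t/h.
After stage 1: water left = (1−0.439)×78.279 = 43.915; stream total = 256.64 t/h.
After stage 2: water left = (1−0.471)×43.915 = 23.231; final concentrate = 235.95 t/h.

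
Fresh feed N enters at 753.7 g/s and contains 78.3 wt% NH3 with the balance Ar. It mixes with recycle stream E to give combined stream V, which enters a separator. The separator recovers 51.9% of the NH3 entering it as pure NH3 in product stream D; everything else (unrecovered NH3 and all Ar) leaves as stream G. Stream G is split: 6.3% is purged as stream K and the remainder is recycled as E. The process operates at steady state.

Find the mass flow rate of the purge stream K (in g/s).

Ar enters only via N and leaves only via the purge: 753.7×0.217 = 0.063×(Ar in G), and the separator passes all Ar, so Ar in V = Ar in G = 2596.1 g/s.
NH3 in V: m_A = 753.7×0.783 + (1−0.063)·(1−0.519)·m_A, so m_A = 590.15/0.5493 = 1074.4 g/s.
G = (1−0.519)×1074.4 + 2596.1 = 3112.8 g/s.
Purge K = 0.063×3112.8 = 196.11 g/s.

196.1 g/s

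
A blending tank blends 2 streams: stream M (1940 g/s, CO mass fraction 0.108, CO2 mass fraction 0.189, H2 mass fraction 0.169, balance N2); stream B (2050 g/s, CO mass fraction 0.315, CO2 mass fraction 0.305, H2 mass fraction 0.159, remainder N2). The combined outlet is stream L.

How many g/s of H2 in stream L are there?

653.8 g/s

H2 out = H2 in = 1940×0.169 + 2050×0.159 = 653.81 g/s.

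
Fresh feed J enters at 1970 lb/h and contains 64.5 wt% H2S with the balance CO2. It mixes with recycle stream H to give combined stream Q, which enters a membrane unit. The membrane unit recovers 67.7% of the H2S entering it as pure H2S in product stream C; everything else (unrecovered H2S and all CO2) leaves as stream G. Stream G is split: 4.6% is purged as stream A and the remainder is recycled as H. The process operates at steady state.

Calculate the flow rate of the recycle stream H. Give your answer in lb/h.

CO2 enters only via J and leaves only via the purge: 1970×0.355 = 0.046×(CO2 in G), and the membrane unit passes all CO2, so CO2 in Q = CO2 in G = 15203 lb/h.
H2S in Q: m_A = 1970×0.645 + (1−0.046)·(1−0.677)·m_A, so m_A = 1270.7/0.6919 = 1836.6 lb/h.
G = (1−0.677)×1836.6 + 15203 = 15796 lb/h.
Recycle H = (1−0.046)×15796 = 15070 lb/h.

15070 lb/h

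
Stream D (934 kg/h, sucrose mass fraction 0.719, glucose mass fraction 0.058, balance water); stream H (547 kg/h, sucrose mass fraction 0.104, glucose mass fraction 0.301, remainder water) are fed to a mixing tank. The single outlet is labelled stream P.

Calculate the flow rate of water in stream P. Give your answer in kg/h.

water out = water in = 934×0.223 + 547×0.595 = 533.75 kg/h.

533.7 kg/h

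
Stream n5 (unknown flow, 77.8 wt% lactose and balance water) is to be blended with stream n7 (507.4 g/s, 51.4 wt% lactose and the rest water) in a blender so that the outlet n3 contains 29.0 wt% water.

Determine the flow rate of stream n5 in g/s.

Let n5 be the unknown flow. Total out = 507.4 + n5.
water balance: 246.6 + 0.222·n5 = 0.290·(507.4 + n5)
(0.222 − 0.290)·n5 = 0.290×507.4 − 246.6 = -99.45
n5 = -99.45 / -0.068 = 1462.5 g/s

1463 g/s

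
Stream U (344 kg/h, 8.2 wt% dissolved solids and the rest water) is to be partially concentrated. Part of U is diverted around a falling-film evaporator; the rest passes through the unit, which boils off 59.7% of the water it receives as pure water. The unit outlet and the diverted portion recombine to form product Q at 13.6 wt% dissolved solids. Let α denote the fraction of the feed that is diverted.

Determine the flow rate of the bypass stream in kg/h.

94.77 kg/h

All 344×0.082 = 28.208 kg/h of dissolved solids reaches Q, so Q = 28.208/0.136 = 207.41 kg/h and vapour = 136.59 kg/h.
The evaporator receives (1−α)·344 of feed at 0.918 water and removes 0.597 of that water:
0.597×0.918×(1−α)×344 = 136.59
(1−α) = 136.59/188.53 = 0.7245;  α = 0.2755.
Bypass flow = 0.2755×344 = 94.772 kg/h.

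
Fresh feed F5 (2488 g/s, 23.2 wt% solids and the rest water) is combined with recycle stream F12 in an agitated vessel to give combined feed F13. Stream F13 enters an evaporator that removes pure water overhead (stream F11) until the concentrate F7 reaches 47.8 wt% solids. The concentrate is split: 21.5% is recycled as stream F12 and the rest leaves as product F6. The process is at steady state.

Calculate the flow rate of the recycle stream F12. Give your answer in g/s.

Overall solids balance (none leaves overhead): solids in fresh feed = solids in product, i.e. 2488×0.232 = (1−0.215)·F7·0.478.
F7 = 577.22/(0.478×0.785) = 1538.3 g/s.
Recycle F12 = 0.215×1538.3 = 330.73 g/s.

330.7 g/s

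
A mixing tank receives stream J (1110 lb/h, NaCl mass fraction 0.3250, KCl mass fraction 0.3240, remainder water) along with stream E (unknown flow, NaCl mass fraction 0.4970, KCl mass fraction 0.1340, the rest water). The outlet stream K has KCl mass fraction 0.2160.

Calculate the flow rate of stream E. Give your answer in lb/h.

Let E be the unknown flow. Total out = 1110 + E.
KCl balance: 359.64 + 0.134·E = 0.216·(1110 + E)
(0.134 − 0.216)·E = 0.216×1110 − 359.64 = -119.88
E = -119.88 / -0.082 = 1462 lb/h

1462 lb/h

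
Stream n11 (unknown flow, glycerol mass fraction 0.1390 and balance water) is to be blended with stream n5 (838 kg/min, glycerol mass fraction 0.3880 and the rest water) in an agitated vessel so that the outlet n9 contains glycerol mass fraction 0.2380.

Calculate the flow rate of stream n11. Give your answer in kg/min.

Let n11 be the unknown flow. Total out = 838 + n11.
glycerol balance: 325.14 + 0.139·n11 = 0.238·(838 + n11)
(0.139 − 0.238)·n11 = 0.238×838 − 325.14 = -125.7
n11 = -125.7 / -0.099 = 1269.7 kg/min

1270 kg/min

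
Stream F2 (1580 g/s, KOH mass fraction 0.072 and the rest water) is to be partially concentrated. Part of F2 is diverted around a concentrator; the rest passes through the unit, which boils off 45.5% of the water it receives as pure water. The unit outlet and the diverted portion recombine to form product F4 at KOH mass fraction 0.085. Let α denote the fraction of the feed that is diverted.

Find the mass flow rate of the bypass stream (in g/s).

All 1580×0.072 = 113.76 g/s of KOH reaches F4, so F4 = 113.76/0.085 = 1338.4 g/s and vapour = 241.65 g/s.
The evaporator receives (1−α)·1580 of feed at 0.928 water and removes 0.455 of that water:
0.455×0.928×(1−α)×1580 = 241.65
(1−α) = 241.65/667.14 = 0.3622;  α = 0.6378.
Bypass flow = 0.6378×1580 = 1007.7 g/s.

1008 g/s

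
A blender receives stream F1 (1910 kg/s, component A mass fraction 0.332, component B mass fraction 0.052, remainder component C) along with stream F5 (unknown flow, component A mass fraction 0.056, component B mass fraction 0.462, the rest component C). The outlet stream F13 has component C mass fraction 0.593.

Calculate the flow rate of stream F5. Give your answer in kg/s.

395.8 kg/s

Let F5 be the unknown flow. Total out = 1910 + F5.
component C balance: 1176.6 + 0.482·F5 = 0.593·(1910 + F5)
(0.482 − 0.593)·F5 = 0.593×1910 − 1176.6 = -43.93
F5 = -43.93 / -0.111 = 395.77 kg/s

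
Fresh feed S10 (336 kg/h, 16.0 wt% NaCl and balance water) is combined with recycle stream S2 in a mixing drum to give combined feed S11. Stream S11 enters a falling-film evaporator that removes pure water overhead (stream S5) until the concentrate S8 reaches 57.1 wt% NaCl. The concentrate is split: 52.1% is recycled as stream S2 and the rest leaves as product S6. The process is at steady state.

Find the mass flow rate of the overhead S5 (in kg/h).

Overall NaCl balance (none leaves overhead): NaCl in fresh feed = NaCl in product, i.e. 336×0.160 = (1−0.521)·S8·0.571.
S8 = 53.76/(0.571×0.479) = 196.56 kg/h.
Recycle S2 = 0.521×196.56 = 102.41 kg/h.
Combined feed S11 = 336 + 102.41 = 438.41 kg/h.
Overhead S5 = S11 − S8 = 438.41 − 196.56 = 241.85 kg/h.

241.8 kg/h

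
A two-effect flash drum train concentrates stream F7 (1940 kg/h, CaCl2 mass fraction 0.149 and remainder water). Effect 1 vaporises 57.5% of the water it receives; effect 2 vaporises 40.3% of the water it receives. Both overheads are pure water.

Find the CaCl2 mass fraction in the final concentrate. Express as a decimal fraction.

water in feed = 1940×0.851 = 1650.9 kg/h.
After stage 1: water left = (1−0.575)×1650.9 = 701.65; stream total = 990.71 kg/h.
After stage 2: water left = (1−0.403)×701.65 = 418.88; final concentrate = 707.94 kg/h.
CaCl2 fraction = 289.06/707.94 = 0.408.

0.408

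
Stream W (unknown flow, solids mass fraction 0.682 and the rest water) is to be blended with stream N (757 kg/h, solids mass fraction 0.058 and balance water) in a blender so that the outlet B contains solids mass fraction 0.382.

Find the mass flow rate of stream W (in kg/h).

Let W be the unknown flow. Total out = 757 + W.
solids balance: 43.906 + 0.682·W = 0.382·(757 + W)
(0.682 − 0.382)·W = 0.382×757 − 43.906 = 245.27
W = 245.27 / 0.300 = 817.56 kg/h

817.6 kg/h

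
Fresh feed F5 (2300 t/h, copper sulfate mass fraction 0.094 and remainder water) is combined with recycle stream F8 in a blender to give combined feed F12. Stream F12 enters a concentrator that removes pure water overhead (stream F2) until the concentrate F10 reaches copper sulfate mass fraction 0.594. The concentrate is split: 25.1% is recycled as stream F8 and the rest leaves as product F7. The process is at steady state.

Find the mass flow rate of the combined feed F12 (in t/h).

2422 t/h

Overall copper sulfate balance (none leaves overhead): copper sulfate in fresh feed = copper sulfate in product, i.e. 2300×0.094 = (1−0.251)·F10·0.594.
F10 = 216.2/(0.594×0.749) = 485.95 t/h.
Recycle F8 = 0.251×485.95 = 121.97 t/h.
Combined feed F12 = 2300 + 121.97 = 2422 t/h.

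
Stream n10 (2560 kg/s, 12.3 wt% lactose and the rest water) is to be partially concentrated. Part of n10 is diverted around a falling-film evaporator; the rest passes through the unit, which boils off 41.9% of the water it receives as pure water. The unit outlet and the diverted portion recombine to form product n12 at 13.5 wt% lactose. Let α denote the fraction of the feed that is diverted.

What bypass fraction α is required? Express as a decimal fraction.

All 2560×0.123 = 314.88 kg/s of lactose reaches n12, so n12 = 314.88/0.135 = 2332.4 kg/s and vapour = 227.56 kg/s.
The evaporator receives (1−α)·2560 of feed at 0.877 water and removes 0.419 of that water:
0.419×0.877×(1−α)×2560 = 227.56
(1−α) = 227.56/940.71 = 0.2419;  α = 0.7581.

0.758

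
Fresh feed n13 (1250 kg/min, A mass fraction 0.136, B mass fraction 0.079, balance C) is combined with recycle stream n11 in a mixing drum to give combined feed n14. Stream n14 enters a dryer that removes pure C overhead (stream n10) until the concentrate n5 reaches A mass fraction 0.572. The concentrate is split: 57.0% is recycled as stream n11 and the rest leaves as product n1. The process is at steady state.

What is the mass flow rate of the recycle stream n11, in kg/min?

Overall A balance (none leaves overhead): A in fresh feed = A in product, i.e. 1250×0.136 = (1−0.570)·n5·0.572.
n5 = 170/(0.572×0.430) = 691.17 kg/min.
Recycle n11 = 0.570×691.17 = 393.97 kg/min.

394 kg/min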